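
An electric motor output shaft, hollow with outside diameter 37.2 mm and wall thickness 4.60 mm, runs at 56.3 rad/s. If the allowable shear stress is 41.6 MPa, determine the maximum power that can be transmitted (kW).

16.1 kW

J = π(d_o⁴ − d_i⁴)/32 = π(0.0372⁴ − 0.0280⁴)/32 = 1.277×10^-7 m⁴.
T_max = τ_allow·J/r = 4.16×10^7 × 1.277×10^-7 / 0.0186 = 285.5 N·m.
ω = 56.3 rad/s, so P_max = T_max·ω = 1.608×10^4 W.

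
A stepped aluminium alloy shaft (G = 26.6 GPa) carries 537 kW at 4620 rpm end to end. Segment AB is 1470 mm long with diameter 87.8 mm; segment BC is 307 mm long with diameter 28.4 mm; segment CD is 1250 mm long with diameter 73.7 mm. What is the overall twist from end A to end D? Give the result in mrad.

ω = 2π·4620/60 = 483.8 rad/s, so T = P/ω = 537×10³ / 483.8 = 1110 N·m.
J_AB = π(0.0878)⁴/32 = 5.83×10^-6 m⁴; J_BC = π(0.0284)⁴/32 = 6.39×10^-8 m⁴; J_CD = π(0.0737)⁴/32 = 2.90×10^-6 m⁴.
θ = (T/G)·Σ L_i/J_i = (1110/26.6×10⁹)·(1.47/5.83×10^-6 + 0.307/6.39×10^-8 + 1.25/2.90×10^-6) = 0.2291 rad.

229 mrad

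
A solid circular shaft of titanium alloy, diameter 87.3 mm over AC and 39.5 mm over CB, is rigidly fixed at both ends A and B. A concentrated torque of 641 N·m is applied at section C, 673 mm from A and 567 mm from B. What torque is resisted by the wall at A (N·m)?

611 N·m

Compatibility: T_A·a/J_AC = T_B·b/J_CB with T_A + T_B = T₀.
J_AC = 5.70×10^-6 m⁴, J_CB = 2.39×10^-7 m⁴, so T_A = T₀·(J_AC/a)/((J_AC/a)+(J_CB/b)) = 610.6 N·m, T_B = 30.38 N·m.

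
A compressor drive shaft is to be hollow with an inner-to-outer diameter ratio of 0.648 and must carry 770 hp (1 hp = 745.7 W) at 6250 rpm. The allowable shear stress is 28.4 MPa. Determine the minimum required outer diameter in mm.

57.6 mm

ω = 2π·6250/60 = 654.5 rad/s, so T = P/ω = 770×745.7 / 654.5 = 877.3 N·m.
For a hollow shaft with d_i/d_o = 0.648: τ_max = 16T/(π d_o³ (1−k⁴)), so d_o = [16T/(π τ_allow (1−k⁴))]^(1/3) = [16·877.3/(π·2.84×10^7·0.8237)]^(1/3) = 0.05759 m.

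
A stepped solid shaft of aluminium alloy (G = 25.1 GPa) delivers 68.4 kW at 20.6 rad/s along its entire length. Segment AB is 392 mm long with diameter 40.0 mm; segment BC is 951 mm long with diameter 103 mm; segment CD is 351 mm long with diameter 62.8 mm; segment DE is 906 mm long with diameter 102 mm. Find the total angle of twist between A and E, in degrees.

14.9°

ω = 20.6 rad/s, so T = P/ω = 68.4×10³ / 20.60 = 3320 N·m.
J_AB = π(0.0400)⁴/32 = 2.51×10^-7 m⁴; J_BC = π(0.103)⁴/32 = 1.10×10^-5 m⁴; J_CD = π(0.0628)⁴/32 = 1.53×10^-6 m⁴; J_DE = π(0.102)⁴/32 = 1.06×10^-5 m⁴.
θ = (T/G)·Σ L_i/J_i = (3320/25.1×10⁹)·(0.392/2.51×10^-7 + 0.951/1.10×10^-5 + 0.351/1.53×10^-6 + 0.906/1.06×10^-5) = 0.2594 rad.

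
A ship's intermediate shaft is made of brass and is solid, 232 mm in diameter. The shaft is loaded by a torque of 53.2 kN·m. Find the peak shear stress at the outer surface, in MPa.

21.7 MPa

J = πd⁴/32 = π(0.232)⁴/32 = 2.844×10^-4 m⁴.
τ_max = T·r/J = 53200 × 0.116 / 2.844×10^-4 = 2.170×10^7 Pa.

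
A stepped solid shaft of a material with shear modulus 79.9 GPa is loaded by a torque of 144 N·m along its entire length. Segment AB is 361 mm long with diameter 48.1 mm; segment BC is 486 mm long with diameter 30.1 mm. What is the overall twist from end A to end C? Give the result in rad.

J_AB = π(0.0481)⁴/32 = 5.26×10^-7 m⁴; J_BC = π(0.0301)⁴/32 = 8.06×10^-8 m⁴.
θ = (T/G)·Σ L_i/J_i = (144.0/79.9×10⁹)·(0.361/5.26×10^-7 + 0.486/8.06×10^-8) = 0.01211 rad.

0.0121 rad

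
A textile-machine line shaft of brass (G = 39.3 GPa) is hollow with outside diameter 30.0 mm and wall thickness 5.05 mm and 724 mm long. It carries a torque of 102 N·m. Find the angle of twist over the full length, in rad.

0.0293 rad

J = π(d_o⁴ − d_i⁴)/32 = π(0.0300⁴ − 0.0199⁴)/32 = 6.413×10^-8 m⁴.
θ = T·L/(G·J) = 102.0 × 0.724 / (39.3×10⁹ × 6.413×10^-8) = 0.02930 rad.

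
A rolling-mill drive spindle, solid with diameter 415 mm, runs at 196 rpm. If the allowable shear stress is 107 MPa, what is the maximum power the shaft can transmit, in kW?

30800 kW

J = πd⁴/32 = π(0.415)⁴/32 = 2.912×10^-3 m⁴.
T_max = τ_allow·J/r = 1.07×10^8 × 2.912×10^-3 / 0.207 = 1.502e6 N·m.
ω = 2π·196/60 = 20.53 rad/s, so P_max = T_max·ω = 3.082×10^7 W.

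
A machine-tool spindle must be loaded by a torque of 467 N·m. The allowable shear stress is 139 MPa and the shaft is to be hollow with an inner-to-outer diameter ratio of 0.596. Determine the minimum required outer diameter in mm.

For a hollow shaft with d_i/d_o = 0.596: τ_max = 16T/(π d_o³ (1−k⁴)), so d_o = [16T/(π τ_allow (1−k⁴))]^(1/3) = [16·467.0/(π·1.39×10^8·0.8738)]^(1/3) = 0.02695 m.

27.0 mm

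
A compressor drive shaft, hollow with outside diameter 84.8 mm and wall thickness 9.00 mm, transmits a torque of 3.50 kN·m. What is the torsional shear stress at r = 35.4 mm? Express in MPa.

J = π(d_o⁴ − d_i⁴)/32 = π(0.0848⁴ − 0.0668⁴)/32 = 3.122×10^-6 m⁴.
Shear stress varies linearly with radius: τ = T·r/J = 3500 × 0.0354 / 3.122×10^-6 = 3.969×10^7 Pa.

39.7 MPa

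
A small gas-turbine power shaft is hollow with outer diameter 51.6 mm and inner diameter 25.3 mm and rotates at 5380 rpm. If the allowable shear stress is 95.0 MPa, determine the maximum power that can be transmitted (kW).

1360 kW

J = π(d_o⁴ − d_i⁴)/32 = π(0.0516⁴ − 0.0253⁴)/32 = 6.558×10^-7 m⁴.
T_max = τ_allow·J/r = 9.50×10^7 × 6.558×10^-7 / 0.0258 = 2415 N·m.
ω = 2π·5380/60 = 563.4 rad/s, so P_max = T_max·ω = 1.360×10^6 W.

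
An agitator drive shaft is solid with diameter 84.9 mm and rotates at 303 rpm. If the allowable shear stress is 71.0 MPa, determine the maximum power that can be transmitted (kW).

271 kW

J = πd⁴/32 = π(0.0849)⁴/32 = 5.101×10^-6 m⁴.
T_max = τ_allow·J/r = 7.10×10^7 × 5.101×10^-6 / 0.0425 = 8531 N·m.
ω = 2π·303/60 = 31.73 rad/s, so P_max = T_max·ω = 2.707×10^5 W.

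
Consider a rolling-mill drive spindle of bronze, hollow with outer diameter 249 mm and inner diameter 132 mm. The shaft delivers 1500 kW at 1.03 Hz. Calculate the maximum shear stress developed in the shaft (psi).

12000 psi

ω = 2π·1.03 = 6.472 rad/s, so T = P/ω = 1500×10³ / 6.472 = 231800 N·m.
J = π(d_o⁴ − d_i⁴)/32 = π(0.249⁴ − 0.132⁴)/32 = 3.476×10^-4 m⁴.
τ_max = T·r/J = 231800 × 0.124 / 3.476×10^-4 = 8.302×10^7 Pa.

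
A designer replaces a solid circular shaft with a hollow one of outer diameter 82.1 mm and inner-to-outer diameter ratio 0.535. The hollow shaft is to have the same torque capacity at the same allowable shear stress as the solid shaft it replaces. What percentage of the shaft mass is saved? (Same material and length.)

24.4 %

Equal τ_max and T ⇒ the solid shaft needs d_s³ = d_o³(1−k⁴), so d_s = 82.1·(1−0.535⁴)^(1/3) = 79.79 mm.
Area ratio A_h/A_s = d_o²(1−k²)/d_s² = (1−k²)/(1−k⁴)^(2/3) = 0.7556.
Mass saving = 1 − 0.7556 = 24.4 %.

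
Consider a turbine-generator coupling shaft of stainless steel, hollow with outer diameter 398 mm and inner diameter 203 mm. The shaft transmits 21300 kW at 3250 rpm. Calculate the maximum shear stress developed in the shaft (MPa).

5.42 MPa

ω = 2π·3250/60 = 340.3 rad/s, so T = P/ω = 21300×10³ / 340.3 = 62580 N·m.
J = π(d_o⁴ − d_i⁴)/32 = π(0.398⁴ − 0.203⁴)/32 = 2.297×10^-3 m⁴.
τ_max = T·r/J = 62580 × 0.199 / 2.297×10^-3 = 5.423×10^6 Pa.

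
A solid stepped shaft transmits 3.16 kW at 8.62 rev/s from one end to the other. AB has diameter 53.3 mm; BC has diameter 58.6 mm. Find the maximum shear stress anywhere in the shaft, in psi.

285 psi

ω = 2π·8.62 = 54.16 rad/s, so T = P/ω = 3.16×10³ / 54.16 = 58.34 N·m.
Under the same torque, τ_max = 16T/(πd³) is largest where d is smallest — segment AB (d = 53.3 mm).
τ_max = 16·58.34/(π·(0.0533)³) = 1.962×10^6 Pa.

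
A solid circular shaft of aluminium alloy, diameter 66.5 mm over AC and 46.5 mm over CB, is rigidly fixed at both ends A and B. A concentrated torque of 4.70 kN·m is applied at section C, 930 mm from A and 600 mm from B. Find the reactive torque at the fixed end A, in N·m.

3430 N·m

Compatibility: T_A·a/J_AC = T_B·b/J_CB with T_A + T_B = T₀.
J_AC = 1.92×10^-6 m⁴, J_CB = 4.59×10^-7 m⁴, so T_A = T₀·(J_AC/a)/((J_AC/a)+(J_CB/b)) = 3429 N·m, T_B = 1271 N·m.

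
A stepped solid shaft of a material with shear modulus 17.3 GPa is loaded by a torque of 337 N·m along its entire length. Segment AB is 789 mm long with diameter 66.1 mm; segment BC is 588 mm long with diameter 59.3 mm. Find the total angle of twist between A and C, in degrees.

J_AB = π(0.0661)⁴/32 = 1.87×10^-6 m⁴; J_BC = π(0.0593)⁴/32 = 1.21×10^-6 m⁴.
θ = (T/G)·Σ L_i/J_i = (337.0/17.3×10⁹)·(0.789/1.87×10^-6 + 0.588/1.21×10^-6) = 0.01764 rad.

1.01°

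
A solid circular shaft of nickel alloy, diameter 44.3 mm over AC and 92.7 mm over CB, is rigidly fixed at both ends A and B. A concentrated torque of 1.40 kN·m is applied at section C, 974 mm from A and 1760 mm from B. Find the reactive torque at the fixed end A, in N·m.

Compatibility: T_A·a/J_AC = T_B·b/J_CB with T_A + T_B = T₀.
J_AC = 3.78×10^-7 m⁴, J_CB = 7.25×10^-6 m⁴, so T_A = T₀·(J_AC/a)/((J_AC/a)+(J_CB/b)) = 120.6 N·m, T_B = 1279 N·m.

121 N·m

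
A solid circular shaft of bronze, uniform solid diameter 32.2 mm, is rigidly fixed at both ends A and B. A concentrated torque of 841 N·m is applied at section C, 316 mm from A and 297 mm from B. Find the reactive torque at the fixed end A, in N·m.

407 N·m

With uniform GJ and both ends fixed, compatibility θ_AC = θ_CB gives T_A·a = T_B·b, together with T_A + T_B = T₀.
T_A = T₀·b/(a+b) = 841.0·297/613.0 = 407.5 N·m; T_B = 433.5 N·m.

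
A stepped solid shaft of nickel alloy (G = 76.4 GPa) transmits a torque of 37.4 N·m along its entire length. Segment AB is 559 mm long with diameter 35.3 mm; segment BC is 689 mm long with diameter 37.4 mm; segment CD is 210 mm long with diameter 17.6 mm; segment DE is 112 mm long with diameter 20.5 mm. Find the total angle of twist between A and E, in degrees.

J_AB = π(0.0353)⁴/32 = 1.52×10^-7 m⁴; J_BC = π(0.0374)⁴/32 = 1.92×10^-7 m⁴; J_CD = π(0.0176)⁴/32 = 9.42×10^-9 m⁴; J_DE = π(0.0205)⁴/32 = 1.73×10^-8 m⁴.
θ = (T/G)·Σ L_i/J_i = (37.40/76.4×10⁹)·(0.559/1.52×10^-7 + 0.689/1.92×10^-7 + 0.210/9.42×10^-9 + 0.112/1.73×10^-8) = 0.01763 rad.

1.01°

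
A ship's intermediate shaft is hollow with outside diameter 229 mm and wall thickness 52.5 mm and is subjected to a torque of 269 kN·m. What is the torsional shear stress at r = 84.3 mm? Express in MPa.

91.9 MPa

J = π(d_o⁴ − d_i⁴)/32 = π(0.229⁴ − 0.124⁴)/32 = 2.468×10^-4 m⁴.
Shear stress varies linearly with radius: τ = T·r/J = 269000 × 0.0843 / 2.468×10^-4 = 9.189×10^7 Pa.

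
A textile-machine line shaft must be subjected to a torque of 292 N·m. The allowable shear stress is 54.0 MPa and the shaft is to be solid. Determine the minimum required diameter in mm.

For a solid shaft τ_max = 16T/(πd³), so d = (16T/(π τ_allow))^(1/3) = (16·292.0/(π·5.40×10^7))^(1/3) = 0.03020 m.

30.2 mm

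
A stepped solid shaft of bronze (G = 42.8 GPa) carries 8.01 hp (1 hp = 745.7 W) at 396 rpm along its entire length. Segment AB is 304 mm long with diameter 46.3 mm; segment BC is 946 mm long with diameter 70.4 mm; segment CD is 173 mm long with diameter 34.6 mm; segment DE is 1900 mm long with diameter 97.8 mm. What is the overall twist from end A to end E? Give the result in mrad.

ω = 2π·396/60 = 41.47 rad/s, so T = P/ω = 8.01×745.7 / 41.47 = 144.0 N·m.
J_AB = π(0.0463)⁴/32 = 4.51×10^-7 m⁴; J_BC = π(0.0704)⁴/32 = 2.41×10^-6 m⁴; J_CD = π(0.0346)⁴/32 = 1.41×10^-7 m⁴; J_DE = π(0.0978)⁴/32 = 8.98×10^-6 m⁴.
θ = (T/G)·Σ L_i/J_i = (144.0/42.8×10⁹)·(0.304/4.51×10^-7 + 0.946/2.41×10^-6 + 0.173/1.41×10^-7 + 1.90/8.98×10^-6) = 8.438×10^-3 rad.

8.44 mrad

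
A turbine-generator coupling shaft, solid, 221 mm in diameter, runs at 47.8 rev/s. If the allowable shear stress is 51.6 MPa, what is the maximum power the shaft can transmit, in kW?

J = πd⁴/32 = π(0.221)⁴/32 = 2.342×10^-4 m⁴.
T_max = τ_allow·J/r = 5.16×10^7 × 2.342×10^-4 / 0.111 = 109400 N·m.
ω = 2π·47.8 = 300.3 rad/s, so P_max = T_max·ω = 3.284×10^7 W.

32800 kW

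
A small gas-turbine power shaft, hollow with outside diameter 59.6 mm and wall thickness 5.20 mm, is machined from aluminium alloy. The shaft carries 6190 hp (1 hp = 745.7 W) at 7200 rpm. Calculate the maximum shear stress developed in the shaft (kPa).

ω = 2π·7200/60 = 754.0 rad/s, so T = P/ω = 6190×745.7 / 754.0 = 6122 N·m.
J = π(d_o⁴ − d_i⁴)/32 = π(0.0596⁴ − 0.0492⁴)/32 = 6.635×10^-7 m⁴.
τ_max = T·r/J = 6122 × 0.0298 / 6.635×10^-7 = 2.750×10^8 Pa.

275000 kPa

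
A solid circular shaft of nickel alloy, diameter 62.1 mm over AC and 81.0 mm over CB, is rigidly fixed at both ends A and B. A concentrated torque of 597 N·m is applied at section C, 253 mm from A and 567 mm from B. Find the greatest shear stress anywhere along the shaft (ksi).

Compatibility: T_A·a/J_AC = T_B·b/J_CB with T_A + T_B = T₀.
J_AC = 1.46×10^-6 m⁴, J_CB = 4.23×10^-6 m⁴, so T_A = T₀·(J_AC/a)/((J_AC/a)+(J_CB/b)) = 260.5 N·m, T_B = 336.5 N·m.
τ in each portion: τ_AC = 5.54×10^6 Pa, τ_CB = 3.22×10^6 Pa; maximum is in AC.
τ_max = T_AC·r/J = 260.5·0.0311/1.46×10^-6 = 5.540×10^6 Pa.

0.804 ksi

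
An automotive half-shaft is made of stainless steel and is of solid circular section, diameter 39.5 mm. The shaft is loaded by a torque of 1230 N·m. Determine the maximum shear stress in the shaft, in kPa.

J = πd⁴/32 = π(0.0395)⁴/32 = 2.390×10^-7 m⁴.
τ_max = T·r/J = 1230 × 0.0198 / 2.390×10^-7 = 1.016×10^8 Pa.

102000 kPa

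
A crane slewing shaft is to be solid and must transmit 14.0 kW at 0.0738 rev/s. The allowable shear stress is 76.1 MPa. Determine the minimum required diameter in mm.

126 mm

ω = 2π·0.0738 = 0.4637 rad/s, so T = P/ω = 14.0×10³ / 0.4637 = 30190 N·m.
For a solid shaft τ_max = 16T/(πd³), so d = (16T/(π τ_allow))^(1/3) = (16·30190/(π·7.61×10^7))^(1/3) = 0.1264 m.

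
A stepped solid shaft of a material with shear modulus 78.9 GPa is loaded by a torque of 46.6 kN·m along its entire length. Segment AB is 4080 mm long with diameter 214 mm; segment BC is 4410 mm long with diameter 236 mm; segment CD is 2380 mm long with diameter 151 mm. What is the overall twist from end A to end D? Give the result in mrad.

J_AB = π(0.214)⁴/32 = 2.06×10^-4 m⁴; J_BC = π(0.236)⁴/32 = 3.05×10^-4 m⁴; J_CD = π(0.151)⁴/32 = 5.10×10^-5 m⁴.
θ = (T/G)·Σ L_i/J_i = (46600/78.9×10⁹)·(4.08/2.06×10^-4 + 4.41/3.05×10^-4 + 2.38/5.10×10^-5) = 0.04780 rad.

47.8 mrad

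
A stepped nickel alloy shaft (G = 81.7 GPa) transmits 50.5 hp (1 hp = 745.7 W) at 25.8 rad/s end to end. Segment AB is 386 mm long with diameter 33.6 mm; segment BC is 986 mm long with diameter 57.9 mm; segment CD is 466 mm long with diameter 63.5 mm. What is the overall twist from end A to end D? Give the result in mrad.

ω = 25.8 rad/s, so T = P/ω = 50.5×745.7 / 25.80 = 1460 N·m.
J_AB = π(0.0336)⁴/32 = 1.25×10^-7 m⁴; J_BC = π(0.0579)⁴/32 = 1.10×10^-6 m⁴; J_CD = π(0.0635)⁴/32 = 1.60×10^-6 m⁴.
θ = (T/G)·Σ L_i/J_i = (1460/81.7×10⁹)·(0.386/1.25×10^-7 + 0.986/1.10×10^-6 + 0.466/1.60×10^-6) = 0.07629 rad.

76.3 mrad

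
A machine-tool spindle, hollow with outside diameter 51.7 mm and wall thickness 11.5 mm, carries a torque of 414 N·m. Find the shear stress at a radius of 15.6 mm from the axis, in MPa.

10.2 MPa

J = π(d_o⁴ − d_i⁴)/32 = π(0.0517⁴ − 0.0287⁴)/32 = 6.348×10^-7 m⁴.
Shear stress varies linearly with radius: τ = T·r/J = 414.0 × 0.0156 / 6.348×10^-7 = 1.017×10^7 Pa.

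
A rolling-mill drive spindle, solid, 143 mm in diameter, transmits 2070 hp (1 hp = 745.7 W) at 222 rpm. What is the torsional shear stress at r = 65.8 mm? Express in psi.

15400 psi

ω = 2π·222/60 = 23.25 rad/s, so T = P/ω = 2070×745.7 / 23.25 = 66400 N·m.
J = πd⁴/32 = π(0.143)⁴/32 = 4.105×10^-5 m⁴.
Shear stress varies linearly with radius: τ = T·r/J = 66400 × 0.0658 / 4.105×10^-5 = 1.064×10^8 Pa.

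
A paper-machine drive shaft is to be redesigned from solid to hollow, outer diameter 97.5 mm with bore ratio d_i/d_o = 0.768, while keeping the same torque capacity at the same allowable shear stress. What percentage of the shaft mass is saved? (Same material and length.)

45.5 %

Equal τ_max and T ⇒ the solid shaft needs d_s³ = d_o³(1−k⁴), so d_s = 97.5·(1−0.768⁴)^(1/3) = 84.55 mm.
Area ratio A_h/A_s = d_o²(1−k²)/d_s² = (1−k²)/(1−k⁴)^(2/3) = 0.5455.
Mass saving = 1 − 0.5455 = 45.5 %.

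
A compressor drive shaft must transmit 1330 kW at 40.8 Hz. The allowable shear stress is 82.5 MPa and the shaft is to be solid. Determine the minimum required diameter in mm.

ω = 2π·40.8 = 256.4 rad/s, so T = P/ω = 1330×10³ / 256.4 = 5188 N·m.
For a solid shaft τ_max = 16T/(πd³), so d = (16T/(π τ_allow))^(1/3) = (16·5188/(π·8.25×10^7))^(1/3) = 0.06842 m.

68.4 mm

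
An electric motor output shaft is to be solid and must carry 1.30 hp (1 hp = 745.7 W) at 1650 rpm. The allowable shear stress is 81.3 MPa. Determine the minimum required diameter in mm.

ω = 2π·1650/60 = 172.8 rad/s, so T = P/ω = 1.30×745.7 / 172.8 = 5.610 N·m.
For a solid shaft τ_max = 16T/(πd³), so d = (16T/(π τ_allow))^(1/3) = (16·5.610/(π·8.13×10^7))^(1/3) = 0.007057 m.

7.06 mm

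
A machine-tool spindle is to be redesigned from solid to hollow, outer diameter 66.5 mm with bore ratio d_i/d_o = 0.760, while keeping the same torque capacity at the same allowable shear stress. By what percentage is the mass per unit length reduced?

Equal τ_max and T ⇒ the solid shaft needs d_s³ = d_o³(1−k⁴), so d_s = 66.5·(1−0.760⁴)^(1/3) = 58.08 mm.
Area ratio A_h/A_s = d_o²(1−k²)/d_s² = (1−k²)/(1−k⁴)^(2/3) = 0.5537.
Mass saving = 1 − 0.5537 = 44.6 %.

44.6 %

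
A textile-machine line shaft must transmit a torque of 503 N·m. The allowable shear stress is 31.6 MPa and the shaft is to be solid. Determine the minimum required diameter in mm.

43.3 mm

For a solid shaft τ_max = 16T/(πd³), so d = (16T/(π τ_allow))^(1/3) = (16·503.0/(π·3.16×10^7))^(1/3) = 0.04328 m.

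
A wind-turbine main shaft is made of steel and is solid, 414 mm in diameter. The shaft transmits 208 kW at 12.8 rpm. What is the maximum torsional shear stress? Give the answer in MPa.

11.1 MPa

ω = 2π·12.8/60 = 1.340 rad/s, so T = P/ω = 208×10³ / 1.340 = 155200 N·m.
J = πd⁴/32 = π(0.414)⁴/32 = 2.884×10^-3 m⁴.
τ_max = T·r/J = 155200 × 0.207 / 2.884×10^-3 = 1.114×10^7 Pa.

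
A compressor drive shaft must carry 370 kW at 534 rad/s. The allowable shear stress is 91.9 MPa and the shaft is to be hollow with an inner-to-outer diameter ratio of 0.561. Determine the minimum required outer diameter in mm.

34.9 mm

ω = 534 rad/s, so T = P/ω = 370×10³ / 534.0 = 692.9 N·m.
For a hollow shaft with d_i/d_o = 0.561: τ_max = 16T/(π d_o³ (1−k⁴)), so d_o = [16T/(π τ_allow (1−k⁴))]^(1/3) = [16·692.9/(π·9.19×10^7·0.9010)]^(1/3) = 0.03493 m.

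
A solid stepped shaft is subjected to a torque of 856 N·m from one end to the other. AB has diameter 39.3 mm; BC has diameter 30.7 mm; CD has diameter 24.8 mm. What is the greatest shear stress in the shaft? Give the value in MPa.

Under the same torque, τ_max = 16T/(πd³) is largest where d is smallest — segment CD (d = 24.8 mm).
τ_max = 16·856.0/(π·(0.0248)³) = 2.858×10^8 Pa.

286 MPa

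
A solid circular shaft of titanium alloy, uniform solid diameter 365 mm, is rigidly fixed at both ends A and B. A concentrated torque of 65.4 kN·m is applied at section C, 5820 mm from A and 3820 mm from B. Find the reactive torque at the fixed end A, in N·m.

25900 N·m

With uniform GJ and both ends fixed, compatibility θ_AC = θ_CB gives T_A·a = T_B·b, together with T_A + T_B = T₀.
T_A = T₀·b/(a+b) = 65400·3820/9640 = 25920 N·m; T_B = 39480 N·m.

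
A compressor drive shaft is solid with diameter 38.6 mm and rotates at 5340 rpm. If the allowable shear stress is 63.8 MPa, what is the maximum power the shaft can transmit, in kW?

J = πd⁴/32 = π(0.0386)⁴/32 = 2.179×10^-7 m⁴.
T_max = τ_allow·J/r = 6.38×10^7 × 2.179×10^-7 / 0.0193 = 720.5 N·m.
ω = 2π·5340/60 = 559.2 rad/s, so P_max = T_max·ω = 4.029×10^5 W.

403 kW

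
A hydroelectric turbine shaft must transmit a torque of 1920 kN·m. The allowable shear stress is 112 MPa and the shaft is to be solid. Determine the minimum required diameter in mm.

444 mm

For a solid shaft τ_max = 16T/(πd³), so d = (16T/(π τ_allow))^(1/3) = (16·1.920e6/(π·1.12×10^8))^(1/3) = 0.4436 m.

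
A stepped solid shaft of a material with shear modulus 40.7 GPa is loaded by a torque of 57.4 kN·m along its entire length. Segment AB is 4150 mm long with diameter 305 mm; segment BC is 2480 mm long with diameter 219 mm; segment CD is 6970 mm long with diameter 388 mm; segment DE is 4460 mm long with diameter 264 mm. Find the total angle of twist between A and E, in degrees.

J_AB = π(0.305)⁴/32 = 8.50×10^-4 m⁴; J_BC = π(0.219)⁴/32 = 2.26×10^-4 m⁴; J_CD = π(0.388)⁴/32 = 2.22×10^-3 m⁴; J_DE = π(0.264)⁴/32 = 4.77×10^-4 m⁴.
θ = (T/G)·Σ L_i/J_i = (57400/40.7×10⁹)·(4.15/8.50×10^-4 + 2.48/2.26×10^-4 + 6.97/2.22×10^-3 + 4.46/4.77×10^-4) = 0.03998 rad.

2.29°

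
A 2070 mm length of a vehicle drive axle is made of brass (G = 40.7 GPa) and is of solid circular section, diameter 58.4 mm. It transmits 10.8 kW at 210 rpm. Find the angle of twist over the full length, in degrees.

ω = 2π·210/60 = 21.99 rad/s, so T = P/ω = 10.8×10³ / 21.99 = 491.1 N·m.
J = πd⁴/32 = π(0.0584)⁴/32 = 1.142×10^-6 m⁴.
θ = T·L/(G·J) = 491.1 × 2.07 / (40.7×10⁹ × 1.142×10^-6) = 0.02187 rad.

1.25°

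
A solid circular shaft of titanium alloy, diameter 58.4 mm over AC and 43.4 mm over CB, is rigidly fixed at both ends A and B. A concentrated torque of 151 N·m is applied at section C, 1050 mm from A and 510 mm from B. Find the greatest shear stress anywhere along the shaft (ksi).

0.526 ksi

Compatibility: T_A·a/J_AC = T_B·b/J_CB with T_A + T_B = T₀.
J_AC = 1.14×10^-6 m⁴, J_CB = 3.48×10^-7 m⁴, so T_A = T₀·(J_AC/a)/((J_AC/a)+(J_CB/b)) = 92.75 N·m, T_B = 58.25 N·m.
τ in each portion: τ_AC = 2.37×10^6 Pa, τ_CB = 3.63×10^6 Pa; maximum is in CB.
τ_max = T_CB·r/J = 58.25·0.0217/3.48×10^-7 = 3.629×10^6 Pa.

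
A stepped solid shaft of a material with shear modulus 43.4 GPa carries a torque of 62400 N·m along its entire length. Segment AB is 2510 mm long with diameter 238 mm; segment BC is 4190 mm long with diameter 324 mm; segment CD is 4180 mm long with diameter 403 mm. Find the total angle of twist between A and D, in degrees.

J_AB = π(0.238)⁴/32 = 3.15×10^-4 m⁴; J_BC = π(0.324)⁴/32 = 1.08×10^-3 m⁴; J_CD = π(0.403)⁴/32 = 2.59×10^-3 m⁴.
θ = (T/G)·Σ L_i/J_i = (62400/43.4×10⁹)·(2.51/3.15×10^-4 + 4.19/1.08×10^-3 + 4.18/2.59×10^-3) = 0.01935 rad.

1.11°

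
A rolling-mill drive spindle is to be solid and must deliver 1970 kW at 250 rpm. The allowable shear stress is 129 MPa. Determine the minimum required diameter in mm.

144 mm

ω = 2π·250/60 = 26.18 rad/s, so T = P/ω = 1970×10³ / 26.18 = 75250 N·m.
For a solid shaft τ_max = 16T/(πd³), so d = (16T/(π τ_allow))^(1/3) = (16·75250/(π·1.29×10^8))^(1/3) = 0.1438 m.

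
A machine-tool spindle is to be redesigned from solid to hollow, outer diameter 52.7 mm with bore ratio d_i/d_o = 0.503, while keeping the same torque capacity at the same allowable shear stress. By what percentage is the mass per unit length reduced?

Equal τ_max and T ⇒ the solid shaft needs d_s³ = d_o³(1−k⁴), so d_s = 52.7·(1−0.503⁴)^(1/3) = 51.55 mm.
Area ratio A_h/A_s = d_o²(1−k²)/d_s² = (1−k²)/(1−k⁴)^(2/3) = 0.7807.
Mass saving = 1 − 0.7807 = 21.9 %.

21.9 %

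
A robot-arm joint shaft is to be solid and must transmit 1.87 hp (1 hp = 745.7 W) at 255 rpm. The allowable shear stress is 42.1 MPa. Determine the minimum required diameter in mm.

ω = 2π·255/60 = 26.70 rad/s, so T = P/ω = 1.87×745.7 / 26.70 = 52.22 N·m.
For a solid shaft τ_max = 16T/(πd³), so d = (16T/(π τ_allow))^(1/3) = (16·52.22/(π·4.21×10^7))^(1/3) = 0.01849 m.

18.5 mm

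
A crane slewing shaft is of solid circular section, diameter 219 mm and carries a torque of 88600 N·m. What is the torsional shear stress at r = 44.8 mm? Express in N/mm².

17.6 N/mm²

J = πd⁴/32 = π(0.219)⁴/32 = 2.258×10^-4 m⁴.
Shear stress varies linearly with radius: τ = T·r/J = 88600 × 0.0448 / 2.258×10^-4 = 1.758×10^7 Pa.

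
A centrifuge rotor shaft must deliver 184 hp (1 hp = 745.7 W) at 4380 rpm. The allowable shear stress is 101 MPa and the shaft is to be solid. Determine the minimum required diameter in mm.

24.7 mm

ω = 2π·4380/60 = 458.7 rad/s, so T = P/ω = 184×745.7 / 458.7 = 299.1 N·m.
For a solid shaft τ_max = 16T/(πd³), so d = (16T/(π τ_allow))^(1/3) = (16·299.1/(π·1.01×10^8))^(1/3) = 0.02471 m.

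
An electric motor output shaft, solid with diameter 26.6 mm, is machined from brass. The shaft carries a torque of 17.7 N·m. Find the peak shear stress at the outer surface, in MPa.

4.79 MPa

J = πd⁴/32 = π(0.0266)⁴/32 = 4.915×10^-8 m⁴.
τ_max = T·r/J = 17.70 × 0.0133 / 4.915×10^-8 = 4.790×10^6 Pa.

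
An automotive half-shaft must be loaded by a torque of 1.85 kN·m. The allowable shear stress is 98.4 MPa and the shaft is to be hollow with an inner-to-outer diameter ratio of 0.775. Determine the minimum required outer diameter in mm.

For a hollow shaft with d_i/d_o = 0.775: τ_max = 16T/(π d_o³ (1−k⁴)), so d_o = [16T/(π τ_allow (1−k⁴))]^(1/3) = [16·1850/(π·9.84×10^7·0.6392)]^(1/3) = 0.05311 m.

53.1 mm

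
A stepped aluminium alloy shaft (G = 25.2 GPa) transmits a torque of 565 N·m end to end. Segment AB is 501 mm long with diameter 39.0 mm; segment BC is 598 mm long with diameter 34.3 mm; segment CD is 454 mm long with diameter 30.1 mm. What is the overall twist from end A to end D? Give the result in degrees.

15.7°

J_AB = π(0.0390)⁴/32 = 2.27×10^-7 m⁴; J_BC = π(0.0343)⁴/32 = 1.36×10^-7 m⁴; J_CD = π(0.0301)⁴/32 = 8.06×10^-8 m⁴.
θ = (T/G)·Σ L_i/J_i = (565.0/25.2×10⁹)·(0.501/2.27×10^-7 + 0.598/1.36×10^-7 + 0.454/8.06×10^-8) = 0.2744 rad.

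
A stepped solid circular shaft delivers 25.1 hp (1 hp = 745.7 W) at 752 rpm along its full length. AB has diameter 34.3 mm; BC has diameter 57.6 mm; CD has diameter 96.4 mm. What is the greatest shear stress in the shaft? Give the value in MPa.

ω = 2π·752/60 = 78.75 rad/s, so T = P/ω = 25.1×745.7 / 78.75 = 237.7 N·m.
Under the same torque, τ_max = 16T/(πd³) is largest where d is smallest — segment AB (d = 34.3 mm).
τ_max = 16·237.7/(π·(0.0343)³) = 3.000×10^7 Pa.

30.0 MPa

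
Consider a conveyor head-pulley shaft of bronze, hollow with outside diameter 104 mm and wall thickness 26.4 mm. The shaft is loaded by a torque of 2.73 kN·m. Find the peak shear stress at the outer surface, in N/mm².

13.1 N/mm²

J = π(d_o⁴ − d_i⁴)/32 = π(0.104⁴ − 0.0512⁴)/32 = 1.081×10^-5 m⁴.
τ_max = T·r/J = 2730 × 0.0520 / 1.081×10^-5 = 1.313×10^7 Pa.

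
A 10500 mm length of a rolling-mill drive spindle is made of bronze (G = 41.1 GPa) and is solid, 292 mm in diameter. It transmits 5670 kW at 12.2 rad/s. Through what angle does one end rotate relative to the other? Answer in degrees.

ω = 12.2 rad/s, so T = P/ω = 5670×10³ / 12.20 = 464800 N·m.
J = πd⁴/32 = π(0.292)⁴/32 = 7.137×10^-4 m⁴.
θ = T·L/(G·J) = 464800 × 10.5 / (41.1×10⁹ × 7.137×10^-4) = 0.1664 rad.

9.53°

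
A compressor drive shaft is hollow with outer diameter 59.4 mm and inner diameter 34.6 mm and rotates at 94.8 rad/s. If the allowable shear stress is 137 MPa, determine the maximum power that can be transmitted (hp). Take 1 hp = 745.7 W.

634 hp

J = π(d_o⁴ − d_i⁴)/32 = π(0.0594⁴ − 0.0346⁴)/32 = 1.082×10^-6 m⁴.
T_max = τ_allow·J/r = 1.37×10^8 × 1.082×10^-6 / 0.0297 = 4989 N·m.
ω = 94.8 rad/s, so P_max = T_max·ω = 4.729×10^5 W.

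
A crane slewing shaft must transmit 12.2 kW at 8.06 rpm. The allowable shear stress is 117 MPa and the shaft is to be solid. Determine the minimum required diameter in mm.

ω = 2π·8.06/60 = 0.8440 rad/s, so T = P/ω = 12.2×10³ / 0.8440 = 14450 N·m.
For a solid shaft τ_max = 16T/(πd³), so d = (16T/(π τ_allow))^(1/3) = (16·14450/(π·1.17×10^8))^(1/3) = 0.08569 m.

85.7 mm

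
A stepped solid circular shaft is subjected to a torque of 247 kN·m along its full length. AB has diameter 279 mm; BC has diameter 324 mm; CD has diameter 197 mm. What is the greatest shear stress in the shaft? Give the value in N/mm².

Under the same torque, τ_max = 16T/(πd³) is largest where d is smallest — segment CD (d = 197 mm).
τ_max = 16·247000/(π·(0.197)³) = 1.645×10^8 Pa.

165 N/mm²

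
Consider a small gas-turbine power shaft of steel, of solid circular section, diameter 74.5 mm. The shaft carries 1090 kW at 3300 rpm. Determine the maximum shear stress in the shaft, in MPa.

38.8 MPa

ω = 2π·3300/60 = 345.6 rad/s, so T = P/ω = 1090×10³ / 345.6 = 3154 N·m.
J = πd⁴/32 = π(0.0745)⁴/32 = 3.024×10^-6 m⁴.
τ_max = T·r/J = 3154 × 0.0372 / 3.024×10^-6 = 3.885×10^7 Pa.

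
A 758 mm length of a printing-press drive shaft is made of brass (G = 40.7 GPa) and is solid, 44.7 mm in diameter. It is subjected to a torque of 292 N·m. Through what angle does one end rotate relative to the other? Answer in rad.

0.0139 rad

J = πd⁴/32 = π(0.0447)⁴/32 = 3.919×10^-7 m⁴.
θ = T·L/(G·J) = 292.0 × 0.758 / (40.7×10⁹ × 3.919×10^-7) = 0.01387 rad.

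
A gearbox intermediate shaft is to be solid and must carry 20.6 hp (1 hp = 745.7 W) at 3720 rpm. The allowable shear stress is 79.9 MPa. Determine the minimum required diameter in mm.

ω = 2π·3720/60 = 389.6 rad/s, so T = P/ω = 20.6×745.7 / 389.6 = 39.43 N·m.
For a solid shaft τ_max = 16T/(πd³), so d = (16T/(π τ_allow))^(1/3) = (16·39.43/(π·7.99×10^7))^(1/3) = 0.01360 m.

13.6 mm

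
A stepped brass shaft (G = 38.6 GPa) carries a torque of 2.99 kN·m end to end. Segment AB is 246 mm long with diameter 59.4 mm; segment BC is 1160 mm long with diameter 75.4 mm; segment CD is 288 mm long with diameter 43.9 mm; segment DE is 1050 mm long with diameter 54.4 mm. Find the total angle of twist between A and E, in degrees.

J_AB = π(0.0594)⁴/32 = 1.22×10^-6 m⁴; J_BC = π(0.0754)⁴/32 = 3.17×10^-6 m⁴; J_CD = π(0.0439)⁴/32 = 3.65×10^-7 m⁴; J_DE = π(0.0544)⁴/32 = 8.60×10^-7 m⁴.
θ = (T/G)·Σ L_i/J_i = (2990/38.6×10⁹)·(0.246/1.22×10^-6 + 1.16/3.17×10^-6 + 0.288/3.65×10^-7 + 1.05/8.60×10^-7) = 0.1997 rad.

11.4°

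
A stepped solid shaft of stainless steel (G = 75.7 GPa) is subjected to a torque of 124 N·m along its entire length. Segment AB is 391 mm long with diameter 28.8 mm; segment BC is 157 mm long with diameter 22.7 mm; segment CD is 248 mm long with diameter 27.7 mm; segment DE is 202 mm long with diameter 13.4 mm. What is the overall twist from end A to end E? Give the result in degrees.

J_AB = π(0.0288)⁴/32 = 6.75×10^-8 m⁴; J_BC = π(0.0227)⁴/32 = 2.61×10^-8 m⁴; J_CD = π(0.0277)⁴/32 = 5.78×10^-8 m⁴; J_DE = π(0.0134)⁴/32 = 3.17×10^-9 m⁴.
θ = (T/G)·Σ L_i/J_i = (124.0/75.7×10⁹)·(0.391/6.75×10^-8 + 0.157/2.61×10^-8 + 0.248/5.78×10^-8 + 0.202/3.17×10^-9) = 0.1309 rad.

7.50°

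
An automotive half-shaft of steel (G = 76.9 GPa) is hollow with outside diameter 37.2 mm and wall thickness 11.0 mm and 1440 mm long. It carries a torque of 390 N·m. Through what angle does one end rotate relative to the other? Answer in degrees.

J = π(d_o⁴ − d_i⁴)/32 = π(0.0372⁴ − 0.0152⁴)/32 = 1.828×10^-7 m⁴.
θ = T·L/(G·J) = 390.0 × 1.44 / (76.9×10⁹ × 1.828×10^-7) = 0.03996 rad.

2.29°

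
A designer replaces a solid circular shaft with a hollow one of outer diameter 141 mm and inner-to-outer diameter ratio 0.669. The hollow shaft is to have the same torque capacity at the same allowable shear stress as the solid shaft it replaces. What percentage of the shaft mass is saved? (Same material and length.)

35.9 %

Equal τ_max and T ⇒ the solid shaft needs d_s³ = d_o³(1−k⁴), so d_s = 141·(1−0.669⁴)^(1/3) = 130.9 mm.
Area ratio A_h/A_s = d_o²(1−k²)/d_s² = (1−k²)/(1−k⁴)^(2/3) = 0.6412.
Mass saving = 1 − 0.6412 = 35.9 %.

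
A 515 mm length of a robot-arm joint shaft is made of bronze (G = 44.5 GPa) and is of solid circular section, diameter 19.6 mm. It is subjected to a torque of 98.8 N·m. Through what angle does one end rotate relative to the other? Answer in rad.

J = πd⁴/32 = π(0.0196)⁴/32 = 1.449×10^-8 m⁴.
θ = T·L/(G·J) = 98.80 × 0.515 / (44.5×10⁹ × 1.449×10^-8) = 0.07892 rad.

0.0789 rad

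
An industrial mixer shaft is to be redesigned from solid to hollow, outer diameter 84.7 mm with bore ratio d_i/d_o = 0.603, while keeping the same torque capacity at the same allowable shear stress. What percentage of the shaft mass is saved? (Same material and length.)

Equal τ_max and T ⇒ the solid shaft needs d_s³ = d_o³(1−k⁴), so d_s = 84.7·(1−0.603⁴)^(1/3) = 80.79 mm.
Area ratio A_h/A_s = d_o²(1−k²)/d_s² = (1−k²)/(1−k⁴)^(2/3) = 0.6995.
Mass saving = 1 − 0.6995 = 30.1 %.

30.1 %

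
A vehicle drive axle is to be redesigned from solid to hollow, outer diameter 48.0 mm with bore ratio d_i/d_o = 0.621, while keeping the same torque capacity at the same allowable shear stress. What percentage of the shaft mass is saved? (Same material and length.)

Equal τ_max and T ⇒ the solid shaft needs d_s³ = d_o³(1−k⁴), so d_s = 48.0·(1−0.621⁴)^(1/3) = 45.49 mm.
Area ratio A_h/A_s = d_o²(1−k²)/d_s² = (1−k²)/(1−k⁴)^(2/3) = 0.6840.
Mass saving = 1 − 0.6840 = 31.6 %.

31.6 %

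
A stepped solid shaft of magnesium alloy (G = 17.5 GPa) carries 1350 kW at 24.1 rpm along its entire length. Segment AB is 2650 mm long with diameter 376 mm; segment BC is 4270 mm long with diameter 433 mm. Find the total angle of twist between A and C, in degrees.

ω = 2π·24.1/60 = 2.524 rad/s, so T = P/ω = 1350×10³ / 2.524 = 534900 N·m.
J_AB = π(0.376)⁴/32 = 1.96×10^-3 m⁴; J_BC = π(0.433)⁴/32 = 3.45×10^-3 m⁴.
θ = (T/G)·Σ L_i/J_i = (534900/17.5×10⁹)·(2.65/1.96×10^-3 + 4.27/3.45×10^-3) = 0.07910 rad.

4.53°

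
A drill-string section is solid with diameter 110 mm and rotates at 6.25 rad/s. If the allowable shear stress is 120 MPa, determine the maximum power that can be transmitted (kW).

J = πd⁴/32 = π(0.110)⁴/32 = 1.437×10^-5 m⁴.
T_max = τ_allow·J/r = 1.20×10^8 × 1.437×10^-5 / 0.0550 = 31360 N·m.
ω = 6.25 rad/s, so P_max = T_max·ω = 1.960×10^5 W.

196 kW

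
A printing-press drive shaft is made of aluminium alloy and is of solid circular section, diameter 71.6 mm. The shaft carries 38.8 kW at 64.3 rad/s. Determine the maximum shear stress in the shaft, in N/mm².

8.37 N/mm²

ω = 64.3 rad/s, so T = P/ω = 38.8×10³ / 64.30 = 603.4 N·m.
J = πd⁴/32 = π(0.0716)⁴/32 = 2.580×10^-6 m⁴.
τ_max = T·r/J = 603.4 × 0.0358 / 2.580×10^-6 = 8.372×10^6 Pa.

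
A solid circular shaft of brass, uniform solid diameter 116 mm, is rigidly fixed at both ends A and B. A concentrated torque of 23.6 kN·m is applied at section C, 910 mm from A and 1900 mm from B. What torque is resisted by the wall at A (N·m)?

With uniform GJ and both ends fixed, compatibility θ_AC = θ_CB gives T_A·a = T_B·b, together with T_A + T_B = T₀.
T_A = T₀·b/(a+b) = 23600·1900/2810 = 15960 N·m; T_B = 7643 N·m.

16000 N·m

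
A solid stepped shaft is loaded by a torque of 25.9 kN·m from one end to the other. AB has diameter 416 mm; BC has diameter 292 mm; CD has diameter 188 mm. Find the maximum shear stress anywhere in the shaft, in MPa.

Under the same torque, τ_max = 16T/(πd³) is largest where d is smallest — segment CD (d = 188 mm).
τ_max = 16·25900/(π·(0.188)³) = 1.985×10^7 Pa.

19.9 MPa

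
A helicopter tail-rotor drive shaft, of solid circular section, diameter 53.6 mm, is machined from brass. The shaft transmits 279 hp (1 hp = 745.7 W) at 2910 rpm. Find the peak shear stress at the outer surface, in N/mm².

ω = 2π·2910/60 = 304.7 rad/s, so T = P/ω = 279×745.7 / 304.7 = 682.7 N·m.
J = πd⁴/32 = π(0.0536)⁴/32 = 8.103×10^-7 m⁴.
τ_max = T·r/J = 682.7 × 0.0268 / 8.103×10^-7 = 2.258×10^7 Pa.

22.6 N/mm²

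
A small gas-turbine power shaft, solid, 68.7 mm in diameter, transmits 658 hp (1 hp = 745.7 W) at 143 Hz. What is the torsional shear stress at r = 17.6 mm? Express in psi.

637 psi

ω = 2π·143 = 898.5 rad/s, so T = P/ω = 658×745.7 / 898.5 = 546.1 N·m.
J = πd⁴/32 = π(0.0687)⁴/32 = 2.187×10^-6 m⁴.
Shear stress varies linearly with radius: τ = T·r/J = 546.1 × 0.0176 / 2.187×10^-6 = 4.395×10^6 Pa.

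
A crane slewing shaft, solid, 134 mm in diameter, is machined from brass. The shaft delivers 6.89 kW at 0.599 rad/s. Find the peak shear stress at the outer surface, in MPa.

24.3 MPa

ω = 0.599 rad/s, so T = P/ω = 6.89×10³ / 0.5990 = 11500 N·m.
J = πd⁴/32 = π(0.134)⁴/32 = 3.165×10^-5 m⁴.
τ_max = T·r/J = 11500 × 0.0670 / 3.165×10^-5 = 2.435×10^7 Pa.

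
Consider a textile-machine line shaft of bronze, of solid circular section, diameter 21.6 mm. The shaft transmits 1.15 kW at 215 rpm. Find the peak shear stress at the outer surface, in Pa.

ω = 2π·215/60 = 22.51 rad/s, so T = P/ω = 1.15×10³ / 22.51 = 51.08 N·m.
J = πd⁴/32 = π(0.0216)⁴/32 = 2.137×10^-8 m⁴.
τ_max = T·r/J = 51.08 × 0.0108 / 2.137×10^-8 = 2.581×10^7 Pa.

2.58e7 Pa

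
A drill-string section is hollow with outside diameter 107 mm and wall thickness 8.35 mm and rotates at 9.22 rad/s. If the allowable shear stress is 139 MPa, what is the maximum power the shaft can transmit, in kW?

J = π(d_o⁴ − d_i⁴)/32 = π(0.107⁴ − 0.0903⁴)/32 = 6.341×10^-6 m⁴.
T_max = τ_allow·J/r = 1.39×10^8 × 6.341×10^-6 / 0.0535 = 16480 N·m.
ω = 9.22 rad/s, so P_max = T_max·ω = 1.519×10^5 W.

152 kW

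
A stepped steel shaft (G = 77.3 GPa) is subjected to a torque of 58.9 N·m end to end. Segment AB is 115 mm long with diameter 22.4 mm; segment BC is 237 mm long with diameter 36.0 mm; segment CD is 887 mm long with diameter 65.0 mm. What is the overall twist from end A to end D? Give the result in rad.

J_AB = π(0.0224)⁴/32 = 2.47×10^-8 m⁴; J_BC = π(0.0360)⁴/32 = 1.65×10^-7 m⁴; J_CD = π(0.0650)⁴/32 = 1.75×10^-6 m⁴.
θ = (T/G)·Σ L_i/J_i = (58.90/77.3×10⁹)·(0.115/2.47×10^-8 + 0.237/1.65×10^-7 + 0.887/1.75×10^-6) = 5.026×10^-3 rad.

0.00503 rad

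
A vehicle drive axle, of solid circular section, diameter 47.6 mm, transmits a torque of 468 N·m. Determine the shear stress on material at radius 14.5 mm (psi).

J = πd⁴/32 = π(0.0476)⁴/32 = 5.040×10^-7 m⁴.
Shear stress varies linearly with radius: τ = T·r/J = 468.0 × 0.0145 / 5.040×10^-7 = 1.346×10^7 Pa.

1950 psi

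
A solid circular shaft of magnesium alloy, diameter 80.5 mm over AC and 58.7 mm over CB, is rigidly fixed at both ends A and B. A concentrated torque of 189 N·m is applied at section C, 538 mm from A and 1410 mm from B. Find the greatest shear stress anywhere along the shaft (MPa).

Compatibility: T_A·a/J_AC = T_B·b/J_CB with T_A + T_B = T₀.
J_AC = 4.12×10^-6 m⁴, J_CB = 1.17×10^-6 m⁴, so T_A = T₀·(J_AC/a)/((J_AC/a)+(J_CB/b)) = 170.6 N·m, T_B = 18.40 N·m.
τ in each portion: τ_AC = 1.67×10^6 Pa, τ_CB = 4.63×10^5 Pa; maximum is in AC.
τ_max = T_AC·r/J = 170.6·0.0403/4.12×10^-6 = 1.666×10^6 Pa.

1.67 MPa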